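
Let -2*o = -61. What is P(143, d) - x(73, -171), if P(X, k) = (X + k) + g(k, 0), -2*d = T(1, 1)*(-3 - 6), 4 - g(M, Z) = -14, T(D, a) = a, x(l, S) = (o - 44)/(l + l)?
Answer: 48353/292 ≈ 165.59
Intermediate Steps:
o = 61/2 (o = -½*(-61) = 61/2 ≈ 30.500)
x(l, S) = -27/(4*l) (x(l, S) = (61/2 - 44)/(l + l) = -27*1/(2*l)/2 = -27/(4*l))
g(M, Z) = 18 (g(M, Z) = 4 - 1*(-14) = 4 + 14 = 18)
d = 9/2 (d = -(-3 - 6)/2 = -(-9)/2 = -½*(-9) = 9/2 ≈ 4.5000)
P(X, k) = 18 + X + k (P(X, k) = (X + k) + 18 = 18 + X + k)
P(143, d) - x(73, -171) = (18 + 143 + 9/2) - (-27)/(4*73) = 331/2 - (-27)/(4*73) = 331/2 - 1*(-27/292) = 331/2 + 27/292 = 48353/292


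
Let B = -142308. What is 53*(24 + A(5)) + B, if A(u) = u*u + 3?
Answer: -139552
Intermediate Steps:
A(u) = 3 + u² (A(u) = u² + 3 = 3 + u²)
53*(24 + A(5)) + B = 53*(24 + (3 + 5²)) - 142308 = 53*(24 + (3 + 25)) - 142308 = 53*(24 + 28) - 142308 = 53*52 - 142308 = 2756 - 142308 = -139552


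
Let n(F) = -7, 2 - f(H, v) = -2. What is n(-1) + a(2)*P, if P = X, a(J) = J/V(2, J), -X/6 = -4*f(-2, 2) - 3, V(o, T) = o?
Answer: 107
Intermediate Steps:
f(H, v) = 4 (f(H, v) = 2 - 1*(-2) = 2 + 2 = 4)
X = 114 (X = -6*(-4*4 - 3) = -6*(-16 - 3) = -6*(-19) = 114)
a(J) = J/2
P = 114
n(-1) + a(2)*P = -7 + ((½)*2)*114 = -7 + 1*114 = -7 + 114 = 107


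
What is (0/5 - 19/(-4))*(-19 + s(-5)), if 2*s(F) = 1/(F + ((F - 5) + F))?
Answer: -14459/160 ≈ -90.369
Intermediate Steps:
s(F) = 1/(2*(-5 + 3*F)) (s(F) = 1/(2*(F + ((F - 5) + F))) = 1/(2*(F + ((-5 + F) + F))) = 1/(2*(F + (-5 + 2*F))) = 1/(2*(-5 + 3*F)))
(0/5 - 19/(-4))*(-19 + s(-5)) = (0/5 - 19/(-4))*(-19 + 1/(2*(-5 + 3*(-5)))) = (0*(⅕) - 19*(-¼))*(-19 + 1/(2*(-5 - 15))) = (0 + 19/4)*(-19 + (½)/(-20)) = 19*(-19 + (½)*(-1/20))/4 = 19*(-19 - 1/40)/4 = (19/4)*(-761/40) = -14459/160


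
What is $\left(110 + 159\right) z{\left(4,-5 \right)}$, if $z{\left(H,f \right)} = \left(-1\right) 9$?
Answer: $-2421$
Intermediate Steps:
$z{\left(H,f \right)} = -9$
$\left(110 + 159\right) z{\left(4,-5 \right)} = \left(110 + 159\right) \left(-9\right) = 269 \left(-9\right) = -2421$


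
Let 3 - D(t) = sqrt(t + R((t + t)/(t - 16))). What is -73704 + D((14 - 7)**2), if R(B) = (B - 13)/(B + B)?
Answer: -73701 - sqrt(9273)/14 ≈ -73708.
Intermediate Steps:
R(B) = (-13 + B)/(2*B) (R(B) = (-13 + B)/((2*B)) = (-13 + B)*(1/(2*B)) = (-13 + B)/(2*B))
D(t) = 3 - sqrt(t + (-16 + t)*(-13 + 2*t/(-16 + t))/(4*t)) (D(t) = 3 - sqrt(t + (-13 + (t + t)/(t - 16))/(2*(((t + t)/(t - 16))))) = 3 - sqrt(t + (-13 + (2*t)/(-16 + t))/(2*(((2*t)/(-16 + t))))) = 3 - sqrt(t + (-13 + 2*t/(-16 + t))/(2*((2*t/(-16 + t))))) = 3 - sqrt(t + ((-16 + t)/(2*t))*(-13 + 2*t/(-16 + t))/2) = 3 - sqrt(t + (-16 + t)*(-13 + 2*t/(-16 + t))/(4*t)))
-73704 + D((14 - 7)**2) = -73704 + (3 - sqrt(-11 + 4*(14 - 7)**2 + 208/((14 - 7)**2))/2) = -73704 + (3 - sqrt(-11 + 4*7**2 + 208/(7**2))/2) = -73704 + (3 - sqrt(-11 + 4*49 + 208/49)/2) = -73704 + (3 - sqrt(-11 + 196 + 208*(1/49))/2) = -73704 + (3 - sqrt(-11 + 196 + 208/49)/2) = -73704 + (3 - sqrt(9273)/14) = -73701 - sqrt(9273)/14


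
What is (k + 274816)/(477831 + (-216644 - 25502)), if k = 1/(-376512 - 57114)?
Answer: 23833472563/20439828762 ≈ 1.1660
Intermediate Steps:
k = -1/433626 (k = 1/(-433626) = -1/433626 ≈ -2.3061e-6)
(k + 274816)/(477831 + (-216644 - 25502)) = (-1/433626 + 274816)/(477831 + (-216644 - 25502)) = 119167362815/(433626*(477831 - 242146)) = (119167362815/433626)/235685 = (119167362815/433626)*(1/235685) = 23833472563/20439828762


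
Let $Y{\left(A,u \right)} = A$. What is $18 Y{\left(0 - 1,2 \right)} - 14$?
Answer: $-32$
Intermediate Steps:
$18 Y{\left(0 - 1,2 \right)} - 14 = 18 \left(0 - 1\right) - 14 = 18 \left(-1\right) - 14 = -18 - 14 = -32$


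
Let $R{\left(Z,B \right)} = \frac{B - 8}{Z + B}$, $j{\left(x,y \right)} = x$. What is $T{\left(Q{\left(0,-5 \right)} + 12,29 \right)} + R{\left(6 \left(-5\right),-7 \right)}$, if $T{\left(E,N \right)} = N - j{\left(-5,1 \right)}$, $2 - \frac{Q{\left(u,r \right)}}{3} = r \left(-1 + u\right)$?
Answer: $\frac{1273}{37} \approx 34.405$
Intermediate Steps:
$Q{\left(u,r \right)} = 6 - 3 r \left(-1 + u\right)$
$R{\left(Z,B \right)} = \frac{-8 + B}{B + Z}$
$T{\left(E,N \right)} = 5 + N$ ($T{\left(E,N \right)} = N - -5 = N + 5 = 5 + N$)
$T{\left(Q{\left(0,-5 \right)} + 12,29 \right)} + R{\left(6 \left(-5\right),-7 \right)} = \left(5 + 29\right) + \frac{-8 - 7}{-7 + 6 \left(-5\right)} = 34 + \frac{1}{-7 - 30} \left(-15\right) = 34 + \frac{1}{-37} \left(-15\right) = 34 - - \frac{15}{37} = 34 + \frac{15}{37} = \frac{1273}{37}$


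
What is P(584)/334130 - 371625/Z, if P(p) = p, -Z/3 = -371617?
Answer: -20586664711/62084194105 ≈ -0.33159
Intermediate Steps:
Z = 1114851 (Z = -3*(-371617) = 1114851)
P(584)/334130 - 371625/Z = 584/334130 - 371625/1114851 = 584*(1/334130) - 371625*1/1114851 = 292/167065 - 123875/371617 = -20586664711/62084194105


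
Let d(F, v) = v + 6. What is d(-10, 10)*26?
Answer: 416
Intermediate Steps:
d(F, v) = 6 + v
d(-10, 10)*26 = (6 + 10)*26 = 16*26 = 416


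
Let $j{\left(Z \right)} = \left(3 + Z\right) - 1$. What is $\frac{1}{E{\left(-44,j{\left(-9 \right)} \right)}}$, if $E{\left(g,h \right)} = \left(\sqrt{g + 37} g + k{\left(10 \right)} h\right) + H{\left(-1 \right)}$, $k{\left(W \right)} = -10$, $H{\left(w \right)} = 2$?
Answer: $\frac{9}{2342} + \frac{11 i \sqrt{7}}{4684} \approx 0.0038429 + 0.0062133 i$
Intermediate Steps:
$j{\left(Z \right)} = 2 + Z$
$E{\left(g,h \right)} = 2 - 10 h + g \sqrt{37 + g}$ ($E{\left(g,h \right)} = \left(\sqrt{g + 37} g - 10 h\right) + 2 = \left(\sqrt{37 + g} g - 10 h\right) + 2 = \left(g \sqrt{37 + g} - 10 h\right) + 2 = \left(- 10 h + g \sqrt{37 + g}\right) + 2 = 2 - 10 h + g \sqrt{37 + g}$)
$\frac{1}{E{\left(-44,j{\left(-9 \right)} \right)}} = \frac{1}{2 - 10 \left(2 - 9\right) - 44 \sqrt{37 - 44}} = \frac{1}{2 - -70 - 44 \sqrt{-7}} = \frac{1}{2 + 70 - 44 i \sqrt{7}} = \frac{1}{72 - 44 i \sqrt{7}}$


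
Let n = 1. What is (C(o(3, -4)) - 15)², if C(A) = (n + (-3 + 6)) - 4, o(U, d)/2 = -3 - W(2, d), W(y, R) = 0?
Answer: 225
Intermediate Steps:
o(U, d) = -6 (o(U, d) = 2*(-3 - 1*0) = 2*(-3 + 0) = 2*(-3) = -6)
C(A) = 0 (C(A) = (1 + (-3 + 6)) - 4 = (1 + 3) - 4 = 4 - 4 = 0)
(C(o(3, -4)) - 15)² = (0 - 15)² = (-15)² = 225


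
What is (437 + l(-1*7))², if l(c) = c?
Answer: 184900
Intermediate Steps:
(437 + l(-1*7))² = (437 - 1*7)² = (437 - 7)² = 430² = 184900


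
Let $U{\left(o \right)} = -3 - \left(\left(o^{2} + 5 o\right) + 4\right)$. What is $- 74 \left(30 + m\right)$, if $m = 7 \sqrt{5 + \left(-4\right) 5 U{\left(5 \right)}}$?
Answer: $-2220 - 518 \sqrt{1145} \approx -19748.0$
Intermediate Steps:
$U{\left(o \right)} = -7 - o^{2} - 5 o$ ($U{\left(o \right)} = -3 - \left(4 + o^{2} + 5 o\right) = -7 - o^{2} - 5 o$)
$m = 7 \sqrt{1145}$ ($m = 7 \sqrt{5 + \left(-4\right) 5 \left(-7 - 5^{2} - 25\right)} = 7 \sqrt{5 - 20 \left(-7 - 25 - 25\right)} = 7 \sqrt{5 - -1140} = 7 \sqrt{5 + 1140} = 7 \sqrt{1145} \approx 236.86$)
$- 74 \left(30 + m\right) = - 74 \left(30 + 7 \sqrt{1145}\right) = -2220 - 518 \sqrt{1145}$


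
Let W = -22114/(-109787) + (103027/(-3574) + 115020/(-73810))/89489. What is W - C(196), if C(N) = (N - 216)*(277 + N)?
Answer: 2451831917589751027699/259173340511314042 ≈ 9460.2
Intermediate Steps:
C(N) = (-216 + N)*(277 + N)
W = 52116352720190379/259173340511314042 (W = -22114*(-1/109787) + (103027*(-1/3574) + 115020*(-1/73810))*(1/89489) = 22114/109787 + (-103027/3574 - 11502/7381)*(1/89489) = 22114/109787 - 801550435/26379694*1/89489 = 22114/109787 - 801550435/2360692436366 = 52116352720190379/259173340511314042 ≈ 0.20109)
W - C(196) = 52116352720190379/259173340511314042 - (-59832 + 196² + 61*196) = 52116352720190379/259173340511314042 - (-59832 + 38416 + 11956) = 52116352720190379/259173340511314042 - 1*(-9460) = 52116352720190379/259173340511314042 + 9460 = 2451831917589751027699/259173340511314042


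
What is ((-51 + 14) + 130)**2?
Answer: 8649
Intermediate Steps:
((-51 + 14) + 130)**2 = (-37 + 130)**2 = 93**2 = 8649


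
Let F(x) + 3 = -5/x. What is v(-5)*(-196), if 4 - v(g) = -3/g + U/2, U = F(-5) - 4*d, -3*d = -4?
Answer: -20776/15 ≈ -1385.1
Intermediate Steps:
d = 4/3 (d = -⅓*(-4) = 4/3 ≈ 1.3333)
F(x) = -3 - 5/x
U = -22/3 (U = (-3 - 5/(-5)) - 4*4/3 = (-3 - 5*(-⅕)) - 16/3 = (-3 + 1) - 16/3 = -2 - 16/3 = -22/3 ≈ -7.3333)
v(g) = 23/3 + 3/g (v(g) = 4 - (-3/g - 22/3/2) = 4 - (-3/g - 22/3*½) = 4 - (-3/g - 11/3) = 4 - (-11/3 - 3/g) = 4 + (11/3 + 3/g) = 23/3 + 3/g)
v(-5)*(-196) = (23/3 + 3/(-5))*(-196) = (23/3 + 3*(-⅕))*(-196) = (23/3 - ⅗)*(-196) = (106/15)*(-196) = -20776/15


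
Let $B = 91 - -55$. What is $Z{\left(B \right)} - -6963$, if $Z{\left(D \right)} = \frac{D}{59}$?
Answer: $\frac{410963}{59} \approx 6965.5$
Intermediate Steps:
$B = 146$ ($B = 91 + 55 = 146$)
$Z{\left(D \right)} = \frac{D}{59}$ ($Z{\left(D \right)} = D \frac{1}{59} = \frac{D}{59}$)
$Z{\left(B \right)} - -6963 = \frac{1}{59} \cdot 146 - -6963 = \frac{146}{59} + \left(-1158 + 8121\right) = \frac{146}{59} + 6963 = \frac{410963}{59}$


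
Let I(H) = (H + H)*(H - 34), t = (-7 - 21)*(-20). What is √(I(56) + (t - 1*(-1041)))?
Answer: √4065 ≈ 63.757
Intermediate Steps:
t = 560 (t = -28*(-20) = 560)
I(H) = 2*H*(-34 + H) (I(H) = (2*H)*(-34 + H) = 2*H*(-34 + H))
√(I(56) + (t - 1*(-1041))) = √(2*56*(-34 + 56) + (560 - 1*(-1041))) = √(2*56*22 + (560 + 1041)) = √(2464 + 1601) = √4065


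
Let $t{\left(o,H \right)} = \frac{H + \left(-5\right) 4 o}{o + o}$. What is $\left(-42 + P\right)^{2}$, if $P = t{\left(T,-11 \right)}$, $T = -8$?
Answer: $\frac{674041}{256} \approx 2633.0$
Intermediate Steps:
$t{\left(o,H \right)} = \frac{H - 20 o}{2 o}$
$P = - \frac{149}{16}$ ($P = -10 + \frac{1}{2} \left(-11\right) \frac{1}{-8} = -10 + \frac{1}{2} \left(-11\right) \left(- \frac{1}{8}\right) = -10 + \frac{11}{16} = - \frac{149}{16} \approx -9.3125$)
$\left(-42 + P\right)^{2} = \left(-42 - \frac{149}{16}\right)^{2} = \left(- \frac{821}{16}\right)^{2} = \frac{674041}{256}$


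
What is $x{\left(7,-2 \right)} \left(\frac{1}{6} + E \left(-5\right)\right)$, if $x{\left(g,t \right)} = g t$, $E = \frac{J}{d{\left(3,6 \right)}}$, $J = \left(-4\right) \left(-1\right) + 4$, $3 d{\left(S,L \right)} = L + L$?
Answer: $\frac{413}{3} \approx 137.67$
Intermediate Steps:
$d{\left(S,L \right)} = \frac{2 L}{3}$ ($d{\left(S,L \right)} = \frac{L + L}{3} = \frac{2 L}{3}$)
$J = 8$ ($J = 4 + 4 = 8$)
$E = 2$ ($E = \frac{8}{\frac{2}{3} \cdot 6} = \frac{8}{4} = 8 \cdot \frac{1}{4} = 2$)
$x{\left(7,-2 \right)} \left(\frac{1}{6} + E \left(-5\right)\right) = 7 \left(-2\right) \left(\frac{1}{6} + 2 \left(-5\right)\right) = - 14 \left(\frac{1}{6} - 10\right) = \left(-14\right) \left(- \frac{59}{6}\right) = \frac{413}{3}$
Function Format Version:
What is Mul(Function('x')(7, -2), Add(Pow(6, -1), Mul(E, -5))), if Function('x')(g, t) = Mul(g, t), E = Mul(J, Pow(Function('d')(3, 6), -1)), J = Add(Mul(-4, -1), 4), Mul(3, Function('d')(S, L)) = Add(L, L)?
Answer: Rational(413, 3) ≈ 137.67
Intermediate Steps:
Function('d')(S, L) = Mul(Rational(2, 3), L) (Function('d')(S, L) = Mul(Rational(1, 3), Add(L, L)) = Mul(Rational(1, 3), Mul(2, L)) = Mul(Rational(2, 3), L))
J = 8 (J = Add(4, 4) = 8)
E = 2 (E = Mul(8, Pow(Mul(Rational(2, 3), 6), -1)) = Mul(8, Pow(4, -1)) = Mul(8, Rational(1, 4)) = 2)
Mul(Function('x')(7, -2), Add(Pow(6, -1), Mul(E, -5))) = Mul(Mul(7, -2), Add(Pow(6, -1), Mul(2, -5))) = Mul(-14, Add(Rational(1, 6), -10)) = Mul(-14, Rational(-59, 6)) = Rational(413, 3)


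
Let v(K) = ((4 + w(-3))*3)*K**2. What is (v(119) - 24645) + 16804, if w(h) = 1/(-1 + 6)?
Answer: 852938/5 ≈ 1.7059e+5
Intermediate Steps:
w(h) = 1/5
v(K) = 63*K**2/5 (v(K) = ((4 + 1/5)*3)*K**2 = ((21/5)*3)*K**2 = 63*K**2/5)
(v(119) - 24645) + 16804 = ((63/5)*119**2 - 24645) + 16804 = ((63/5)*14161 - 24645) + 16804 = (892143/5 - 24645) + 16804 = 768918/5 + 16804 = 852938/5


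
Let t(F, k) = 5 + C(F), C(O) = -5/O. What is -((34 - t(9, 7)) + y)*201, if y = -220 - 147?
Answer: 203479/3 ≈ 67826.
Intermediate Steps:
t(F, k) = 5 - 5/F
y = -367
-((34 - t(9, 7)) + y)*201 = -((34 - (5 - 5/9)) - 367)*201 = -((34 - 1*40/9) - 367)*201 = -((34 - 40/9) - 367)*201 = -(266/9 - 367)*201 = -(-3037)*201/9 = -1*(-203479/3) = 203479/3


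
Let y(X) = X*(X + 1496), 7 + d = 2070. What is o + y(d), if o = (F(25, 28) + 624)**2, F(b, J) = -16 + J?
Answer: 7746713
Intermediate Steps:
d = 2063 (d = -7 + 2070 = 2063)
y(X) = X*(1496 + X)
o = 404496 (o = ((-16 + 28) + 624)**2 = (12 + 624)**2 = 636**2 = 404496)
o + y(d) = 404496 + 2063*(1496 + 2063) = 404496 + 2063*3559 = 404496 + 7342217 = 7746713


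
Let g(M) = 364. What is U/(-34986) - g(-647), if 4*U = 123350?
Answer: -25531483/69972 ≈ -364.88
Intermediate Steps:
U = 61675/2 (U = (¼)*123350 = 61675/2 ≈ 30838.)
U/(-34986) - g(-647) = (61675/2)/(-34986) - 1*364 = (61675/2)*(-1/34986) - 364 = -61675/69972 - 364 = -25531483/69972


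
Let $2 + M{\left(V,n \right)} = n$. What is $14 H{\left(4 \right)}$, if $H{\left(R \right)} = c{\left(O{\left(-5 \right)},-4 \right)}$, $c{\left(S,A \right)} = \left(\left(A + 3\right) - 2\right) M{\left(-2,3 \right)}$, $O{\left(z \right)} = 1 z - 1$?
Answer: $-42$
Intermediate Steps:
$M{\left(V,n \right)} = -2 + n$
$O{\left(z \right)} = -1 + z$ ($O{\left(z \right)} = z - 1 = -1 + z$)
$c{\left(S,A \right)} = 1 + A$ ($c{\left(S,A \right)} = \left(\left(A + 3\right) - 2\right) \left(-2 + 3\right) = \left(\left(3 + A\right) - 2\right) 1 = \left(1 + A\right) 1 = 1 + A$)
$H{\left(R \right)} = -3$ ($H{\left(R \right)} = 1 - 4 = -3$)
$14 H{\left(4 \right)} = 14 \left(-3\right) = -42$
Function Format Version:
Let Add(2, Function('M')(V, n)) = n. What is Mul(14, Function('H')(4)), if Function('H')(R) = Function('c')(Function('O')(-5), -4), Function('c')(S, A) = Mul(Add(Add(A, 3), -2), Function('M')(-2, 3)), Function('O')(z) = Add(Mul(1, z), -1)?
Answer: -42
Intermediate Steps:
Function('M')(V, n) = Add(-2, n)
Function('O')(z) = Add(-1, z) (Function('O')(z) = Add(z, -1) = Add(-1, z))
Function('c')(S, A) = Add(1, A) (Function('c')(S, A) = Mul(Add(Add(A, 3), -2), Add(-2, 3)) = Mul(Add(Add(3, A), -2), 1) = Mul(Add(1, A), 1) = Add(1, A))
Function('H')(R) = -3 (Function('H')(R) = Add(1, -4) = -3)
Mul(14, Function('H')(4)) = Mul(14, -3) = -42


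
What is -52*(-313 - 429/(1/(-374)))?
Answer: -8326916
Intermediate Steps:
-52*(-313 - 429/(1/(-374))) = -52*(-313 - 429/(-1/374)) = -52*(-313 - 429*(-374)) = -52*(-313 + 160446) = -52*160133 = -8326916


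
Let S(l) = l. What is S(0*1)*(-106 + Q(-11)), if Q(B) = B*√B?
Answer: 0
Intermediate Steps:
Q(B) = B^(3/2)
S(0*1)*(-106 + Q(-11)) = (0*1)*(-106 + (-11)^(3/2)) = 0*(-106 - 11*I*√11) = 0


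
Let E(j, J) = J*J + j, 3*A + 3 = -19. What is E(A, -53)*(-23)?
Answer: -193315/3 ≈ -64438.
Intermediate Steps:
A = -22/3 (A = -1 + (1/3)*(-19) = -1 - 19/3 = -22/3 ≈ -7.3333)
E(j, J) = j + J**2 (E(j, J) = J**2 + j = j + J**2)
E(A, -53)*(-23) = (-22/3 + (-53)**2)*(-23) = (-22/3 + 2809)*(-23) = (8405/3)*(-23) = -193315/3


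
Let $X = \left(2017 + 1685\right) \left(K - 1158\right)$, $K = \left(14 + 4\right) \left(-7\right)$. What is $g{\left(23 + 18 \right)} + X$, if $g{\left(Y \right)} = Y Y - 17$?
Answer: $-4751704$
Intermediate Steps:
$g{\left(Y \right)} = -17 + Y^{2}$ ($g{\left(Y \right)} = Y^{2} - 17 = -17 + Y^{2}$)
$K = -126$ ($K = 18 \left(-7\right) = -126$)
$X = -4753368$ ($X = \left(2017 + 1685\right) \left(-126 - 1158\right) = 3702 \left(-1284\right) = -4753368$)
$g{\left(23 + 18 \right)} + X = \left(-17 + \left(23 + 18\right)^{2}\right) - 4753368 = \left(-17 + 41^{2}\right) - 4753368 = \left(-17 + 1681\right) - 4753368 = 1664 - 4753368 = -4751704$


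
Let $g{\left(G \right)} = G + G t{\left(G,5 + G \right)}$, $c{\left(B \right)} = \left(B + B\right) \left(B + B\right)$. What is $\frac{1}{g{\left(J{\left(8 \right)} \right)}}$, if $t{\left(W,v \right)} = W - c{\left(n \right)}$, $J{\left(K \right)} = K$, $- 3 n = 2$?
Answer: $\frac{9}{520} \approx 0.017308$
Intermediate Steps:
$n = - \frac{2}{3}$ ($n = \left(- \frac{1}{3}\right) 2 = - \frac{2}{3} \approx -0.66667$)
$c{\left(B \right)} = 4 B^{2}$ ($c{\left(B \right)} = 2 B 2 B = 4 B^{2}$)
$t{\left(W,v \right)} = - \frac{16}{9} + W$ ($t{\left(W,v \right)} = W - 4 \left(- \frac{2}{3}\right)^{2} = W - 4 \cdot \frac{4}{9} = W - \frac{16}{9} = - \frac{16}{9} + W$)
$g{\left(G \right)} = G + G \left(- \frac{16}{9} + G\right)$
$\frac{1}{g{\left(J{\left(8 \right)} \right)}} = \frac{1}{\frac{1}{9} \cdot 8 \left(-7 + 9 \cdot 8\right)} = \frac{1}{\frac{1}{9} \cdot 8 \left(-7 + 72\right)} = \frac{1}{\frac{1}{9} \cdot 8 \cdot 65} = \frac{1}{\frac{520}{9}} = \frac{9}{520}$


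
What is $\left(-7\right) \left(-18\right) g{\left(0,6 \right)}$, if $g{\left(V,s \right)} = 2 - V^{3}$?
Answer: $252$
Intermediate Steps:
$\left(-7\right) \left(-18\right) g{\left(0,6 \right)} = \left(-7\right) \left(-18\right) \left(2 - 0^{3}\right) = 126 \left(2 - 0\right) = 126 \left(2 + 0\right) = 126 \cdot 2 = 252$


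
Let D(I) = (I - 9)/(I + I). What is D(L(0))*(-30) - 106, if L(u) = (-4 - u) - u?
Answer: -619/4 ≈ -154.75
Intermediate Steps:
L(u) = -4 - 2*u
D(I) = (-9 + I)/(2*I) (D(I) = (-9 + I)/((2*I)) = (-9 + I)*(1/(2*I)) = (-9 + I)/(2*I))
D(L(0))*(-30) - 106 = ((-9 + (-4 - 2*0))/(2*(-4 - 2*0)))*(-30) - 106 = ((-9 + (-4 + 0))/(2*(-4 + 0)))*(-30) - 106 = ((½)*(-9 - 4)/(-4))*(-30) - 106 = ((½)*(-¼)*(-13))*(-30) - 106 = (13/8)*(-30) - 106 = -195/4 - 106 = -619/4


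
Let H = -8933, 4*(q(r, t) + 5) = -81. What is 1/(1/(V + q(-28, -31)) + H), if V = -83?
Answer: -433/3867993 ≈ -0.00011194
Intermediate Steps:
q(r, t) = -101/4 (q(r, t) = -5 + (¼)*(-81) = -5 - 81/4 = -101/4)
1/(1/(V + q(-28, -31)) + H) = 1/(1/(-83 - 101/4) - 8933) = 1/(1/(-433/4) - 8933) = 1/(-4/433 - 8933) = 1/(-3867993/433) = -433/3867993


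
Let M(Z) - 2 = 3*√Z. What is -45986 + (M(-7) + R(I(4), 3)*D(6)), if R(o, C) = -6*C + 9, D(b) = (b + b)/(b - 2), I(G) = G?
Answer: -46011 + 3*I*√7 ≈ -46011.0 + 7.9373*I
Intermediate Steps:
D(b) = 2*b/(-2 + b) (D(b) = (2*b)/(-2 + b) = 2*b/(-2 + b))
R(o, C) = 9 - 6*C
M(Z) = 2 + 3*√Z
-45986 + (M(-7) + R(I(4), 3)*D(6)) = -45986 + ((2 + 3*√(-7)) + (9 - 6*3)*(2*6/(-2 + 6))) = -45986 + ((2 + 3*(I*√7)) + (9 - 18)*(2*6/4)) = -45986 + ((2 + 3*I*√7) - 18*6/4) = -45986 + ((2 + 3*I*√7) - 9*3) = -45986 + ((2 + 3*I*√7) - 27) = -45986 + (-25 + 3*I*√7) = -46011 + 3*I*√7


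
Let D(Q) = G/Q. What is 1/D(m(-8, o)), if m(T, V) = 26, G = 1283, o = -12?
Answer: 26/1283 ≈ 0.020265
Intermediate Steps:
D(Q) = 1283/Q
1/D(m(-8, o)) = 1/(1283/26) = 26/1283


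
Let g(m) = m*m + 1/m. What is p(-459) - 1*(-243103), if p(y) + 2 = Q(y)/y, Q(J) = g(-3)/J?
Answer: 153650285369/632043 ≈ 2.4310e+5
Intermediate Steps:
g(m) = 1/m + m**2 (g(m) = m**2 + 1/m = 1/m + m**2)
Q(J) = 26/(3*J) (Q(J) = ((1 + (-3)**3)/(-3))/J = (-(1 - 27)/3)/J = (-1/3*(-26))/J = 26/(3*J))
p(y) = -2 + 26/(3*y**2) (p(y) = -2 + (26/(3*y))/y = -2 + 26/(3*y**2))
p(-459) - 1*(-243103) = (-2 + (26/3)/(-459)**2) - 1*(-243103) = (-2 + (26/3)*(1/210681)) + 243103 = (-2 + 26/632043) + 243103 = -1264060/632043 + 243103 = 153650285369/632043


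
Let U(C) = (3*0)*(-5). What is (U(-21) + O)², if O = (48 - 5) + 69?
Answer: 12544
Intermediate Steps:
U(C) = 0 (U(C) = 0*(-5) = 0)
O = 112 (O = 43 + 69 = 112)
(U(-21) + O)² = (0 + 112)² = 112² = 12544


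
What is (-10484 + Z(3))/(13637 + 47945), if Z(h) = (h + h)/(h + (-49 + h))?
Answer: -225409/1324013 ≈ -0.17025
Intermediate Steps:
Z(h) = 2*h/(-49 + 2*h) (Z(h) = (2*h)/(-49 + 2*h) = 2*h/(-49 + 2*h))
(-10484 + Z(3))/(13637 + 47945) = (-10484 + 2*3/(-49 + 2*3))/(13637 + 47945) = (-10484 + 2*3/(-49 + 6))/61582 = (-10484 + 2*3/(-43))*(1/61582) = (-10484 + 2*3*(-1/43))*(1/61582) = (-10484 - 6/43)*(1/61582) = -450818/43*1/61582 = -225409/1324013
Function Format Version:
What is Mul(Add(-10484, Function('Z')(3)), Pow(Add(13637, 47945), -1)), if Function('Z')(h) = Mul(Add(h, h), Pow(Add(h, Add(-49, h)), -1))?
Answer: Rational(-225409, 1324013) ≈ -0.17025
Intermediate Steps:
Function('Z')(h) = Mul(2, h, Pow(Add(-49, Mul(2, h)), -1)) (Function('Z')(h) = Mul(Mul(2, h), Pow(Add(-49, Mul(2, h)), -1)) = Mul(2, h, Pow(Add(-49, Mul(2, h)), -1)))
Mul(Add(-10484, Function('Z')(3)), Pow(Add(13637, 47945), -1)) = Mul(Add(-10484, Mul(2, 3, Pow(Add(-49, Mul(2, 3)), -1))), Pow(Add(13637, 47945), -1)) = Mul(Add(-10484, Mul(2, 3, Pow(Add(-49, 6), -1))), Pow(61582, -1)) = Mul(Add(-10484, Mul(2, 3, Pow(-43, -1))), Rational(1, 61582)) = Mul(Add(-10484, Mul(2, 3, Rational(-1, 43))), Rational(1, 61582)) = Mul(Add(-10484, Rational(-6, 43)), Rational(1, 61582)) = Mul(Rational(-450818, 43), Rational(1, 61582)) = Rational(-225409, 1324013)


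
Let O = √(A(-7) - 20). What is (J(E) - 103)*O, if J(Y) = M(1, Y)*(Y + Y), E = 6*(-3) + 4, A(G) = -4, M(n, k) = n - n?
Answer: -206*I*√6 ≈ -504.59*I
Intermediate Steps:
M(n, k) = 0
O = 2*I*√6 (O = √(-4 - 20) = √(-24) = 2*I*√6 ≈ 4.899*I)
E = -14 (E = -18 + 4 = -14)
J(Y) = 0 (J(Y) = 0*(Y + Y) = 0*(2*Y) = 0)
(J(E) - 103)*O = (0 - 103)*(2*I*√6) = -206*I*√6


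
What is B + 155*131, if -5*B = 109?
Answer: 101416/5 ≈ 20283.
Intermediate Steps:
B = -109/5 (B = -⅕*109 = -109/5 ≈ -21.800)
B + 155*131 = -109/5 + 155*131 = -109/5 + 20305 = 101416/5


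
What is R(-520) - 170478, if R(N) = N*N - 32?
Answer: 99890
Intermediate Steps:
R(N) = -32 + N² (R(N) = N² - 32 = -32 + N²)
R(-520) - 170478 = (-32 + (-520)²) - 170478 = (-32 + 270400) - 170478 = 270368 - 170478 = 99890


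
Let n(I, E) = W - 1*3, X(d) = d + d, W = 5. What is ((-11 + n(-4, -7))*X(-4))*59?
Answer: 4248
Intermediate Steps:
X(d) = 2*d
n(I, E) = 2 (n(I, E) = 5 - 1*3 = 5 - 3 = 2)
((-11 + n(-4, -7))*X(-4))*59 = ((-11 + 2)*(2*(-4)))*59 = -9*(-8)*59 = 72*59 = 4248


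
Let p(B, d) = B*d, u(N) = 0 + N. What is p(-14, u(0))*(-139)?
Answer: 0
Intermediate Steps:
u(N) = N
p(-14, u(0))*(-139) = -14*0*(-139) = 0*(-139) = 0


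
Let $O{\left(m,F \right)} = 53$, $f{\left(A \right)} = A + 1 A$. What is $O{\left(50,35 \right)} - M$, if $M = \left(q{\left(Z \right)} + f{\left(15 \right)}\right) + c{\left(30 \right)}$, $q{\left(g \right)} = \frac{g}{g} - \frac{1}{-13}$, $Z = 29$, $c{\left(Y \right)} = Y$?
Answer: $- \frac{105}{13} \approx -8.0769$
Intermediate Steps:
$f{\left(A \right)} = 2 A$ ($f{\left(A \right)} = A + A = 2 A$)
$q{\left(g \right)} = \frac{14}{13}$ ($q{\left(g \right)} = 1 - - \frac{1}{13} = 1 + \frac{1}{13} = \frac{14}{13}$)
$M = \frac{794}{13}$ ($M = \left(\frac{14}{13} + 2 \cdot 15\right) + 30 = \left(\frac{14}{13} + 30\right) + 30 = \frac{404}{13} + 30 = \frac{794}{13} \approx 61.077$)
$O{\left(50,35 \right)} - M = 53 - \frac{794}{13} = - \frac{105}{13}$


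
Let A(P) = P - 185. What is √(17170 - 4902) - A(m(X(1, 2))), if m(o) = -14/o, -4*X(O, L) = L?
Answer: 157 + 2*√3067 ≈ 267.76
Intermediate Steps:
X(O, L) = -L/4
A(P) = -185 + P
√(17170 - 4902) - A(m(X(1, 2))) = √(17170 - 4902) - (-185 - 14/((-¼*2))) = √12268 - (-185 - 14/(-½)) = 2*√3067 - (-185 - 14*(-2)) = 2*√3067 - (-185 + 28) = 2*√3067 - 1*(-157) = 2*√3067 + 157 = 157 + 2*√3067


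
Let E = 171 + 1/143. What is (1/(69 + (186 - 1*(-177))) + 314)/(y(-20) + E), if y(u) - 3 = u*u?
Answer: 19397807/35459856 ≈ 0.54704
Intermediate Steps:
y(u) = 3 + u**2 (y(u) = 3 + u*u = 3 + u**2)
E = 24454/143 (E = 171 + 1/143 = 24454/143 ≈ 171.01)
(1/(69 + (186 - 1*(-177))) + 314)/(y(-20) + E) = (1/(69 + (186 - 1*(-177))) + 314)/((3 + (-20)**2) + 24454/143) = (1/(69 + (186 + 177)) + 314)/((3 + 400) + 24454/143) = (1/(69 + 363) + 314)/(403 + 24454/143) = (1/432 + 314)/(82083/143) = (1/432 + 314)*(143/82083) = (135649/432)*(143/82083) = 19397807/35459856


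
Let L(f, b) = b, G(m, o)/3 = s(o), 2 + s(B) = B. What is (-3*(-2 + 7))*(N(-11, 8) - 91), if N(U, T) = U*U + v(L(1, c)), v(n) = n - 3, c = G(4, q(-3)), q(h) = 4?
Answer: -495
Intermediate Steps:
s(B) = -2 + B
G(m, o) = -6 + 3*o (G(m, o) = 3*(-2 + o) = -6 + 3*o)
c = 6 (c = -6 + 3*4 = -6 + 12 = 6)
v(n) = -3 + n
N(U, T) = 3 + U**2 (N(U, T) = U*U + (-3 + 6) = U**2 + 3 = 3 + U**2)
(-3*(-2 + 7))*(N(-11, 8) - 91) = (-3*(-2 + 7))*((3 + (-11)**2) - 91) = (-3*5)*((3 + 121) - 91) = -15*(124 - 91) = -15*33 = -495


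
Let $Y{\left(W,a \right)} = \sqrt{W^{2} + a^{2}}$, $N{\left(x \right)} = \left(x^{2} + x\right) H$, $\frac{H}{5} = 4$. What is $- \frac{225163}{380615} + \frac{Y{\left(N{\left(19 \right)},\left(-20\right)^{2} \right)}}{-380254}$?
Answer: $- \frac{225163}{380615} - \frac{200 \sqrt{362}}{190127} \approx -0.61159$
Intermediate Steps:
$H = 20$ ($H = 5 \cdot 4 = 20$)
$N{\left(x \right)} = 20 x + 20 x^{2}$ ($N{\left(x \right)} = \left(x^{2} + x\right) 20 = \left(x + x^{2}\right) 20 = 20 x + 20 x^{2}$)
$- \frac{225163}{380615} + \frac{Y{\left(N{\left(19 \right)},\left(-20\right)^{2} \right)}}{-380254} = - \frac{225163}{380615} + \frac{\sqrt{\left(20 \cdot 19 \left(1 + 19\right)\right)^{2} + \left(\left(-20\right)^{2}\right)^{2}}}{-380254} = \left(-225163\right) \frac{1}{380615} + \sqrt{\left(20 \cdot 19 \cdot 20\right)^{2} + 400^{2}} \left(- \frac{1}{380254}\right) = - \frac{225163}{380615} + \sqrt{7600^{2} + 160000} \left(- \frac{1}{380254}\right) = - \frac{225163}{380615} + \sqrt{57760000 + 160000} \left(- \frac{1}{380254}\right) = - \frac{225163}{380615} + \sqrt{57920000} \left(- \frac{1}{380254}\right) = - \frac{225163}{380615} + 400 \sqrt{362} \left(- \frac{1}{380254}\right) = - \frac{225163}{380615} - \frac{200 \sqrt{362}}{190127}$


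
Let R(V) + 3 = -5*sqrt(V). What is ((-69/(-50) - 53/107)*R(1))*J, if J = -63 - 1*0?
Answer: 1192716/2675 ≈ 445.88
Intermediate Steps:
R(V) = -3 - 5*sqrt(V)
J = -63 (J = -63 + 0 = -63)
((-69/(-50) - 53/107)*R(1))*J = ((-69/(-50) - 53/107)*(-3 - 5*sqrt(1)))*(-63) = ((-69*(-1/50) - 53*1/107)*(-3 - 5*1))*(-63) = ((69/50 - 53/107)*(-3 - 5))*(-63) = ((4733/5350)*(-8))*(-63) = -18932/2675*(-63) = 1192716/2675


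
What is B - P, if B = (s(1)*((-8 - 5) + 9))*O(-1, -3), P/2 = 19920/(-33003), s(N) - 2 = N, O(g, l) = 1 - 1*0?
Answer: -118732/11001 ≈ -10.793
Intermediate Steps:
O(g, l) = 1 (O(g, l) = 1 + 0 = 1)
s(N) = 2 + N
P = -13280/11001 (P = 2*(19920/(-33003)) = 2*(19920*(-1/33003)) = 2*(-6640/11001) = -13280/11001 ≈ -1.2072)
B = -12 (B = ((2 + 1)*((-8 - 5) + 9))*1 = (3*(-13 + 9))*1 = (3*(-4))*1 = -12*1 = -12)
B - P = -12 - 1*(-13280/11001) = -12 + 13280/11001 = -118732/11001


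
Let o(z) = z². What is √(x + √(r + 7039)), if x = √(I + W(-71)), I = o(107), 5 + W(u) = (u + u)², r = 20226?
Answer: √(√27265 + 6*√878) ≈ 18.518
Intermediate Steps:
W(u) = -5 + 4*u² (W(u) = -5 + (u + u)² = -5 + (2*u)² = -5 + 4*u²)
I = 11449 (I = 107² = 11449)
x = 6*√878 (x = √(11449 + (-5 + 4*(-71)²)) = √(11449 + (-5 + 4*5041)) = √(11449 + (-5 + 20164)) = √(11449 + 20159) = √31608 = 6*√878 ≈ 177.79)
√(x + √(r + 7039)) = √(6*√878 + √(20226 + 7039)) = √(6*√878 + √27265) = √(√27265 + 6*√878)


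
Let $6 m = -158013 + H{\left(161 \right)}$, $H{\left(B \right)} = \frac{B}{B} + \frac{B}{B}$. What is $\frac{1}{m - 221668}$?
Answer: $- \frac{6}{1488019} \approx -4.0322 \cdot 10^{-6}$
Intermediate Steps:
$H{\left(B \right)} = 2$ ($H{\left(B \right)} = 1 + 1 = 2$)
$m = - \frac{158011}{6}$ ($m = \frac{-158013 + 2}{6} = \frac{1}{6} \left(-158011\right) = - \frac{158011}{6} \approx -26335.0$)
$\frac{1}{m - 221668} = \frac{1}{- \frac{158011}{6} - 221668} = \frac{1}{- \frac{1488019}{6}} = - \frac{6}{1488019}$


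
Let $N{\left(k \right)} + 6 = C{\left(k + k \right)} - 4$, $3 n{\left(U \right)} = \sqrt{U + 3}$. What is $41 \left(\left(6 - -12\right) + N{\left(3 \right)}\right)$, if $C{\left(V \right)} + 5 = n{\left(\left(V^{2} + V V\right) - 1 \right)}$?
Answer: $123 + \frac{41 \sqrt{74}}{3} \approx 240.57$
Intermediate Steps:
$n{\left(U \right)} = \frac{\sqrt{3 + U}}{3}$ ($n{\left(U \right)} = \frac{\sqrt{U + 3}}{3} = \frac{\sqrt{3 + U}}{3}$)
$C{\left(V \right)} = -5 + \frac{\sqrt{2 + 2 V^{2}}}{3}$ ($C{\left(V \right)} = -5 + \frac{\sqrt{3 - \left(1 - V^{2} - V V\right)}}{3} = -5 + \frac{\sqrt{3 + \left(\left(V^{2} + V^{2}\right) - 1\right)}}{3} = -5 + \frac{\sqrt{3 + \left(2 V^{2} - 1\right)}}{3} = -5 + \frac{\sqrt{3 + \left(-1 + 2 V^{2}\right)}}{3} = -5 + \frac{\sqrt{2 + 2 V^{2}}}{3}$)
$N{\left(k \right)} = -15 + \frac{\sqrt{2 + 8 k^{2}}}{3}$ ($N{\left(k \right)} = -6 + \left(\left(-5 + \frac{\sqrt{2 + 2 \left(k + k\right)^{2}}}{3}\right) - 4\right) = -6 + \left(\left(-5 + \frac{\sqrt{2 + 2 \left(2 k\right)^{2}}}{3}\right) - 4\right) = -6 + \left(\left(-5 + \frac{\sqrt{2 + 2 \cdot 4 k^{2}}}{3}\right) - 4\right) = -6 + \left(\left(-5 + \frac{\sqrt{2 + 8 k^{2}}}{3}\right) - 4\right) = -6 + \left(-9 + \frac{\sqrt{2 + 8 k^{2}}}{3}\right) = -15 + \frac{\sqrt{2 + 8 k^{2}}}{3}$)
$41 \left(\left(6 - -12\right) + N{\left(3 \right)}\right) = 41 \left(\left(6 - -12\right) - \left(15 - \frac{\sqrt{2 + 8 \cdot 3^{2}}}{3}\right)\right) = 41 \left(\left(6 + 12\right) - \left(15 - \frac{\sqrt{2 + 8 \cdot 9}}{3}\right)\right) = 41 \left(18 - \left(15 - \frac{\sqrt{2 + 72}}{3}\right)\right) = 41 \left(18 - \left(15 - \frac{\sqrt{74}}{3}\right)\right) = 41 \left(3 + \frac{\sqrt{74}}{3}\right) = 123 + \frac{41 \sqrt{74}}{3}$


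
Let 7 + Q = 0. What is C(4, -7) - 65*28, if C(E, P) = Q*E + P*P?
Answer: -1799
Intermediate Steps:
Q = -7 (Q = -7 + 0 = -7)
C(E, P) = P² - 7*E (C(E, P) = -7*E + P*P = -7*E + P² = P² - 7*E)
C(4, -7) - 65*28 = ((-7)² - 7*4) - 65*28 = (49 - 28) - 1820 = 21 - 1820 = -1799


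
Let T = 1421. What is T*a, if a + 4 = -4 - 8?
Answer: -22736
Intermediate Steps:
a = -16 (a = -4 + (-4 - 8) = -4 - 12 = -16)
T*a = 1421*(-16) = -22736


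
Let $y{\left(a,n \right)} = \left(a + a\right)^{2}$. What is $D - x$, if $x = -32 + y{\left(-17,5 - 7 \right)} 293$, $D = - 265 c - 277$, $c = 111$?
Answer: $-368368$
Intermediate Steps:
$y{\left(a,n \right)} = 4 a^{2}$ ($y{\left(a,n \right)} = \left(2 a\right)^{2} = 4 a^{2}$)
$D = -29692$ ($D = \left(-265\right) 111 - 277 = -29415 - 277 = -29692$)
$x = 338676$ ($x = -32 + 4 \left(-17\right)^{2} \cdot 293 = -32 + 4 \cdot 289 \cdot 293 = -32 + 1156 \cdot 293 = -32 + 338708 = 338676$)
$D - x = -29692 - 338676 = -368368$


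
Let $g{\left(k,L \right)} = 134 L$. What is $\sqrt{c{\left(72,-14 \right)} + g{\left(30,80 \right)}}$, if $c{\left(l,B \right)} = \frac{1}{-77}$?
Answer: $\frac{\sqrt{63558803}}{77} \approx 103.54$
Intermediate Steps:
$c{\left(l,B \right)} = - \frac{1}{77}$
$\sqrt{c{\left(72,-14 \right)} + g{\left(30,80 \right)}} = \sqrt{- \frac{1}{77} + 134 \cdot 80} = \sqrt{- \frac{1}{77} + 10720} = \sqrt{\frac{825439}{77}} = \frac{\sqrt{63558803}}{77}$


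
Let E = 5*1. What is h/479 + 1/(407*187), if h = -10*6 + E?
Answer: -4185516/36456211 ≈ -0.11481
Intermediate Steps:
E = 5
h = -55 (h = -10*6 + 5 = -60 + 5 = -55)
h/479 + 1/(407*187) = -55/479 + 1/(407*187) = -55*1/479 + (1/407)*(1/187) = -55/479 + 1/76109 = -4185516/36456211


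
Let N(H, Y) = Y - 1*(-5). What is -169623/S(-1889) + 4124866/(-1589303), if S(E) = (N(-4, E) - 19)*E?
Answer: -15097514518991/5713173977401 ≈ -2.6426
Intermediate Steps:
N(H, Y) = 5 + Y (N(H, Y) = Y + 5 = 5 + Y)
S(E) = E*(-14 + E) (S(E) = ((5 + E) - 19)*E = (-14 + E)*E = E*(-14 + E))
-169623/S(-1889) + 4124866/(-1589303) = -169623*(-1/(1889*(-14 - 1889))) + 4124866/(-1589303) = -169623/((-1889*(-1903))) + 4124866*(-1/1589303) = -169623/3594767 - 4124866/1589303 = -15097514518991/5713173977401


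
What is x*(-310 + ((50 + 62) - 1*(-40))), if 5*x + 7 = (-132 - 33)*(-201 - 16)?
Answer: -5656084/5 ≈ -1.1312e+6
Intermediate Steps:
x = 35798/5 (x = -7/5 + ((-132 - 33)*(-201 - 16))/5 = -7/5 + (-165*(-217))/5 = -7/5 + (⅕)*35805 = -7/5 + 7161 = 35798/5 ≈ 7159.6)
x*(-310 + ((50 + 62) - 1*(-40))) = 35798*(-310 + ((50 + 62) - 1*(-40)))/5 = 35798*(-310 + (112 + 40))/5 = 35798*(-310 + 152)/5 = (35798/5)*(-158) = -5656084/5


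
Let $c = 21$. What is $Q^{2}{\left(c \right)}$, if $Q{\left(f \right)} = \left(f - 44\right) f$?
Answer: $233289$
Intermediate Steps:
$Q{\left(f \right)} = f \left(-44 + f\right)$ ($Q{\left(f \right)} = \left(-44 + f\right) f = f \left(-44 + f\right)$)
$Q^{2}{\left(c \right)} = \left(21 \left(-44 + 21\right)\right)^{2} = \left(21 \left(-23\right)\right)^{2} = \left(-483\right)^{2} = 233289$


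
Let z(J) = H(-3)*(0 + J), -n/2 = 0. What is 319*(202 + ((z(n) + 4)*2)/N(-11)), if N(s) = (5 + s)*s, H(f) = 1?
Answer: 193430/3 ≈ 64477.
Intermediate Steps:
n = 0 (n = -2*0 = 0)
z(J) = J (z(J) = 1*(0 + J) = 1*J = J)
N(s) = s*(5 + s)
319*(202 + ((z(n) + 4)*2)/N(-11)) = 319*(202 + ((0 + 4)*2)/((-11*(5 - 11)))) = 319*(202 + (4*2)/((-11*(-6)))) = 319*(202 + 8/66) = 319*(202 + 8*(1/66)) = 319*(202 + 4/33) = 319*(6670/33) = 193430/3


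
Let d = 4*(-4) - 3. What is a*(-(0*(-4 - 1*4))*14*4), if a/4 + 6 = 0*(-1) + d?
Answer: 0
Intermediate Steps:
d = -19 (d = -16 - 3 = -19)
a = -100 (a = -24 + 4*(0*(-1) - 19) = -24 + 4*(0 - 19) = -24 + 4*(-19) = -24 - 76 = -100)
a*(-(0*(-4 - 1*4))*14*4) = -(-100)*((0*(-4 - 1*4))*14)*4 = -(-100)*((0*(-4 - 4))*14)*4 = -(-100)*((0*(-8))*14)*4 = -(-100)*(0*14)*4 = -(-100)*0*4 = -(-100)*0 = -100*0 = 0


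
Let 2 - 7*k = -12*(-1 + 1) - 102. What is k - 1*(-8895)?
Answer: 62369/7 ≈ 8909.9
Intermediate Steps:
k = 104/7 (k = 2/7 - (-12*(-1 + 1) - 102)/7 = 2/7 - (-12*0 - 102)/7 = 2/7 - (0 - 102)/7 = 2/7 - ⅐*(-102) = 2/7 + 102/7 = 104/7 ≈ 14.857)
k - 1*(-8895) = 104/7 - 1*(-8895) = 104/7 + 8895 = 62369/7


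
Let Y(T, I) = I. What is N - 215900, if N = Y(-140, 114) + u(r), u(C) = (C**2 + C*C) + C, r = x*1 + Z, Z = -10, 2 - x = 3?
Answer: -215555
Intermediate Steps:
x = -1 (x = 2 - 1*3 = 2 - 3 = -1)
r = -11 (r = -1*1 - 10 = -1 - 10 = -11)
u(C) = C + 2*C**2 (u(C) = (C**2 + C**2) + C = 2*C**2 + C = C + 2*C**2)
N = 345 (N = 114 - 11*(1 + 2*(-11)) = 114 - 11*(1 - 22) = 114 - 11*(-21) = 114 + 231 = 345)
N - 215900 = 345 - 215900 = -215555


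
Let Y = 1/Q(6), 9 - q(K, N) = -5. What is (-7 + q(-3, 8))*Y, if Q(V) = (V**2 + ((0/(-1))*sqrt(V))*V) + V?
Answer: 1/6 ≈ 0.16667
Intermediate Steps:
q(K, N) = 14 (q(K, N) = 9 - 1*(-5) = 9 + 5 = 14)
Q(V) = V + V**2 (Q(V) = (V**2 + ((0*(-1))*sqrt(V))*V) + V = (V**2 + (0*sqrt(V))*V) + V = (V**2 + 0*V) + V = (V**2 + 0) + V = V**2 + V = V + V**2)
Y = 1/42 (Y = 1/(6*(1 + 6)) = 1/(6*7) = 1/42 ≈ 0.023810)
(-7 + q(-3, 8))*Y = (-7 + 14)*(1/42) = 7*(1/42) = 1/6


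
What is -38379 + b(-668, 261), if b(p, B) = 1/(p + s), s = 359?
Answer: -11859112/309 ≈ -38379.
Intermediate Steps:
b(p, B) = 1/(359 + p) (b(p, B) = 1/(p + 359) = 1/(359 + p))
-38379 + b(-668, 261) = -38379 + 1/(359 - 668) = -38379 + 1/(-309) = -38379 - 1/309 = -11859112/309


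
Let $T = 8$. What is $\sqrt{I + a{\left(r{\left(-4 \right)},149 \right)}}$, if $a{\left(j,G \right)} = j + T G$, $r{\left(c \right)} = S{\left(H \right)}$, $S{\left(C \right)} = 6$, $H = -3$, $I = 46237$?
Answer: $\sqrt{47435} \approx 217.8$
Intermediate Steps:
$r{\left(c \right)} = 6$
$a{\left(j,G \right)} = j + 8 G$
$\sqrt{I + a{\left(r{\left(-4 \right)},149 \right)}} = \sqrt{46237 + \left(6 + 8 \cdot 149\right)} = \sqrt{46237 + \left(6 + 1192\right)} = \sqrt{46237 + 1198} = \sqrt{47435}$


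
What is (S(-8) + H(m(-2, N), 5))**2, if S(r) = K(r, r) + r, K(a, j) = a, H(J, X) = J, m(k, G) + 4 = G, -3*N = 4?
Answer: 4096/9 ≈ 455.11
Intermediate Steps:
N = -4/3 (N = -1/3*4 = -4/3 ≈ -1.3333)
m(k, G) = -4 + G
S(r) = 2*r (S(r) = r + r = 2*r)
(S(-8) + H(m(-2, N), 5))**2 = (2*(-8) + (-4 - 4/3))**2 = (-16 - 16/3)**2 = (-64/3)**2 = 4096/9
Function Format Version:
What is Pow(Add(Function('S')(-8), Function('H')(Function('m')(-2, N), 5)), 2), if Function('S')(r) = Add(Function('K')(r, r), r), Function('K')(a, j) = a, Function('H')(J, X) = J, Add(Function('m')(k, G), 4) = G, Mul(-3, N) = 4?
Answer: Rational(4096, 9) ≈ 455.11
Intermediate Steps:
N = Rational(-4, 3) (N = Mul(Rational(-1, 3), 4) = Rational(-4, 3) ≈ -1.3333)
Function('m')(k, G) = Add(-4, G)
Function('S')(r) = Mul(2, r) (Function('S')(r) = Add(r, r) = Mul(2, r))
Pow(Add(Function('S')(-8), Function('H')(Function('m')(-2, N), 5)), 2) = Pow(Add(Mul(2, -8), Add(-4, Rational(-4, 3))), 2) = Pow(Add(-16, Rational(-16, 3)), 2) = Pow(Rational(-64, 3), 2) = Rational(4096, 9)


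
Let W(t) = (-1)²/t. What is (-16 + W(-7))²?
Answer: 12769/49 ≈ 260.59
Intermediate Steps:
W(t) = 1/t
(-16 + W(-7))² = (-16 + 1/(-7))² = (-16 - ⅐)² = (-113/7)² = 12769/49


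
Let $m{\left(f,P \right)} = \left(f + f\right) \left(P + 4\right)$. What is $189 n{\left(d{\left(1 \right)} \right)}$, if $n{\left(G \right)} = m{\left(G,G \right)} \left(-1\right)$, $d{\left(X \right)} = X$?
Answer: $-1890$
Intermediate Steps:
$m{\left(f,P \right)} = 2 f \left(4 + P\right)$
$n{\left(G \right)} = - 2 G \left(4 + G\right)$ ($n{\left(G \right)} = 2 G \left(4 + G\right) \left(-1\right) = - 2 G \left(4 + G\right)$)
$189 n{\left(d{\left(1 \right)} \right)} = 189 \left(\left(-2\right) 1 \left(4 + 1\right)\right) = 189 \left(\left(-2\right) 1 \cdot 5\right) = 189 \left(-10\right) = -1890$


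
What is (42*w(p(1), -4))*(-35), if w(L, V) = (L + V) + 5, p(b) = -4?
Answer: 4410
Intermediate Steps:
w(L, V) = 5 + L + V
(42*w(p(1), -4))*(-35) = (42*(5 - 4 - 4))*(-35) = (42*(-3))*(-35) = -126*(-35) = 4410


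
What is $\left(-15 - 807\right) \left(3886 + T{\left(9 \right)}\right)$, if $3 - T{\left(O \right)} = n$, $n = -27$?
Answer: $-3218952$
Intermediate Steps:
$T{\left(O \right)} = 30$ ($T{\left(O \right)} = 3 - -27 = 3 + 27 = 30$)
$\left(-15 - 807\right) \left(3886 + T{\left(9 \right)}\right) = \left(-15 - 807\right) \left(3886 + 30\right) = \left(-822\right) 3916 = -3218952$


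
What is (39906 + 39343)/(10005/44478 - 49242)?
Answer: -1174945674/730058557 ≈ -1.6094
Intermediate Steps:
(39906 + 39343)/(10005/44478 - 49242) = 79249/(10005*(1/44478) - 49242) = 79249/(3335/14826 - 49242) = 79249/(-730058557/14826) = 79249*(-14826/730058557) = -1174945674/730058557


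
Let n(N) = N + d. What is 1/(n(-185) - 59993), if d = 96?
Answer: -1/60082 ≈ -1.6644e-5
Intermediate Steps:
n(N) = 96 + N (n(N) = N + 96 = 96 + N)
1/(n(-185) - 59993) = 1/((96 - 185) - 59993) = 1/(-89 - 59993) = 1/(-60082) = -1/60082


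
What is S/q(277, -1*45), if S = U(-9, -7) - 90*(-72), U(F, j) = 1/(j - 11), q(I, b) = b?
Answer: -116639/810 ≈ -144.00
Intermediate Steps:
U(F, j) = 1/(-11 + j)
S = 116639/18 (S = 1/(-11 - 7) - 90*(-72) = 1/(-18) + 6480 = -1/18 + 6480 = 116639/18 ≈ 6479.9)
S/q(277, -1*45) = 116639/(18*((-1*45))) = (116639/18)/(-45) = (116639/18)*(-1/45) = -116639/810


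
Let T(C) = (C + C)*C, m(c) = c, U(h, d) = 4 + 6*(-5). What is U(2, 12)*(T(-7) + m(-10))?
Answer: -2288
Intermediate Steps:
U(h, d) = -26 (U(h, d) = 4 - 30 = -26)
T(C) = 2*C² (T(C) = (2*C)*C = 2*C²)
U(2, 12)*(T(-7) + m(-10)) = -26*(2*(-7)² - 10) = -26*(2*49 - 10) = -26*(98 - 10) = -26*88 = -2288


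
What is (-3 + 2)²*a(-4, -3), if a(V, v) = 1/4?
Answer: ¼ ≈ 0.25000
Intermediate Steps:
a(V, v) = ¼
(-3 + 2)²*a(-4, -3) = (-3 + 2)²*(¼) = (-1)²*(¼) = 1*(¼) = ¼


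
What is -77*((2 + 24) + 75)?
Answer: -7777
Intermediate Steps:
-77*((2 + 24) + 75) = -77*(26 + 75) = -77*101 = -7777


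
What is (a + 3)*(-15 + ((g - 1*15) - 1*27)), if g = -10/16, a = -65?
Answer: 14291/4 ≈ 3572.8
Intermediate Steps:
g = -5/8 (g = -10*1/16 = -5/8 ≈ -0.62500)
(a + 3)*(-15 + ((g - 1*15) - 1*27)) = (-65 + 3)*(-15 + ((-5/8 - 1*15) - 1*27)) = -62*(-15 + ((-5/8 - 15) - 27)) = -62*(-15 + (-125/8 - 27)) = -62*(-15 - 341/8) = -62*(-461/8) = 14291/4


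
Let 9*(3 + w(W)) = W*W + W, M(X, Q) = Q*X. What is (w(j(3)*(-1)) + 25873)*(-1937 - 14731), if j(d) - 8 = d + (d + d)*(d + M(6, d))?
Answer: -465707624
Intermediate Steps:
j(d) = 8 + d + 14*d**2 (j(d) = 8 + (d + (d + d)*(d + d*6)) = 8 + (d + (2*d)*(d + 6*d)) = 8 + (d + (2*d)*(7*d)) = 8 + (d + 14*d**2) = 8 + d + 14*d**2)
w(W) = -3 + W/9 + W**2/9 (w(W) = -3 + (W*W + W)/9 = -3 + (W**2 + W)/9 = -3 + (W + W**2)/9 = -3 + (W/9 + W**2/9) = -3 + W/9 + W**2/9)
(w(j(3)*(-1)) + 25873)*(-1937 - 14731) = ((-3 + ((8 + 3 + 14*3**2)*(-1))/9 + ((8 + 3 + 14*3**2)*(-1))**2/9) + 25873)*(-1937 - 14731) = ((-3 + ((8 + 3 + 14*9)*(-1))/9 + ((8 + 3 + 14*9)*(-1))**2/9) + 25873)*(-16668) = ((-3 + ((8 + 3 + 126)*(-1))/9 + ((8 + 3 + 126)*(-1))**2/9) + 25873)*(-16668) = ((-3 + (137*(-1))/9 + (137*(-1))**2/9) + 25873)*(-16668) = ((-3 + (1/9)*(-137) + (1/9)*(-137)**2) + 25873)*(-16668) = ((-3 - 137/9 + (1/9)*18769) + 25873)*(-16668) = ((-3 - 137/9 + 18769/9) + 25873)*(-16668) = (18605/9 + 25873)*(-16668) = (251462/9)*(-16668) = -465707624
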